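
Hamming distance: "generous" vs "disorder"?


Comparing character by character (same length = 8):
  Pos 0: 'g' vs 'd' !=
  Pos 1: 'e' vs 'i' !=
  Pos 2: 'n' vs 's' !=
  Pos 3: 'e' vs 'o' !=
  Pos 4: 'r' vs 'r' =
  Pos 5: 'o' vs 'd' !=
  Pos 6: 'u' vs 'e' !=
  Pos 7: 's' vs 'r' !=
Hamming distance = 7


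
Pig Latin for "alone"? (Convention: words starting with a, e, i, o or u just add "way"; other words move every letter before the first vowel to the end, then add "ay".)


Word: "alone"
Starts with vowel → add 'way'
Pig Latin = "aloneway"


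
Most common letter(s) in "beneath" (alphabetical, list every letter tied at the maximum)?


Word: "beneath"
Letter counts:
  'a': 1
  'b': 1
  'e': 2
  'h': 1
  'n': 1
  't': 1
Maximum count = 2
Most frequent = 'e' (2 times each)


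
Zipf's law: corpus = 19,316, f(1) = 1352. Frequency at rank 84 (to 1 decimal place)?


Zipf's law: f(r) = f(1) / r
f(1) = 1352
f(84) = 1352 / 84
= 16.1 occurrences


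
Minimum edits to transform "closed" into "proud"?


Word 1: "closed" (length 6)
Word 2: "proud" (length 5)
One optimal edit sequence (insert/delete/substitute each cost 1):
  1. substitute 'c' -> 'p'  (+1)
  2. substitute 'l' -> 'r'  (+1)
  3. keep 'o'
  4. delete 's'  (+1)
  5. substitute 'e' -> 'u'  (+1)
  6. keep 'd'
Total edit operations: 4
Edit distance = 4


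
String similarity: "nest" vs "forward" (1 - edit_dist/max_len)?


Word 1: "nest" (length 4)
Word 2: "forward" (length 7)
One optimal edit sequence:
  1. insert 'f'  (+1)
  2. insert 'o'  (+1)
  3. insert 'r'  (+1)
  4. substitute 'n' -> 'w'  (+1)
  5. substitute 'e' -> 'a'  (+1)
  6. substitute 's' -> 'r'  (+1)
  7. substitute 't' -> 'd'  (+1)
Edit distance = 7
Max length = max(4, 7) = 7
Similarity = 1 - 7/7
= 0.0000


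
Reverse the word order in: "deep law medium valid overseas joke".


Original: "deep law medium valid overseas joke"
Words (1..n): deep | law | medium | valid | overseas | joke
Reversed (n..1): joke | overseas | valid | medium | law | deep
Result = "joke overseas valid medium law deep"


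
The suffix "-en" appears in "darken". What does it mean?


Suffix: -en
Example: darken = dark + -en
Meaning = to make / become


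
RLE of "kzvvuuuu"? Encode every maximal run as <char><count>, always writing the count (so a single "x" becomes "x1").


String: "kzvvuuuu"
Scanning for consecutive runs:
  'k' x 1
  'z' x 1
  'v' x 2
  'u' x 4
RLE = "k1z1v2u4"


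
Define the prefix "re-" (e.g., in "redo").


Prefix: re-
Example: redo = re- + do
Meaning = again


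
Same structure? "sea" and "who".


Pattern of "sea": [0, 1, 2]
Pattern of "who": [0, 1, 2]
Patterns match
Same pattern = Yes


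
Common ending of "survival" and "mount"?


Word 1: "survival"
Word 2: "mount"
Comparing from end:
  Pos -1: 'l' != 't' (stop)
LCS = "" (length 0)


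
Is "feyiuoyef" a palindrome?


Word: "feyiuoyef"
Reversed: "feyouiyef"
Forward == Backward? feyiuoyef != feyouiyef
Palindrome = No


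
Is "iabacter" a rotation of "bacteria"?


Word: "bacteria", Candidate: "iabacter"
Method: check if candidate is substring of word+word
"bacteriabacteria" contains "iabacter"? Yes
Is rotation = Yes


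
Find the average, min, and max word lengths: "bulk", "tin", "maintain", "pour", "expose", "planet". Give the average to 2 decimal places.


Lengths: "bulk"=4, "tin"=3, "maintain"=8, "pour"=4, "expose"=6, "planet"=6
Sum = 31, Count = 6
Average = 31/6 = 5.17
= avg=5.17, min=3, max=8


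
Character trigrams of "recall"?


Word: "recall" (length 6)
Number of trigrams = 6 - 3 + 1 = 4
  Position 0: "rec"
  Position 1: "eca"
  Position 2: "cal"
  Position 3: "all"
Trigrams = "rec", "eca", "cal", "all"


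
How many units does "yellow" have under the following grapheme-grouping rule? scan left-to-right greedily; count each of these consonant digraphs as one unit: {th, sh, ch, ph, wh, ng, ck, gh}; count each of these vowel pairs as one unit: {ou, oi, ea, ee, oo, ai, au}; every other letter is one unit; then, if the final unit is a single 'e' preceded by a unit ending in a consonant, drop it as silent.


Word: "yellow" (6 letters)
Left-to-right scan:
  (1) 'y' (letter)
  (2) 'e' (letter)
  (3) 'l' (letter)
  (4) 'l' (letter)
  (5) 'o' (letter)
  (6) 'w' (letter)
Units from scan: 6
Sound units = 6 units


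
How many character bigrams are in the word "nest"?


Word: "nest" (length 4)
Number of 2-grams = length - 2 + 1 = 4 - 2 + 1
= 3


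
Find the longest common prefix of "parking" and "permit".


Word 1: "parking"
Word 2: "permit"
Comparing from start:
  Pos 0: 'p' == 'p'
  Pos 1: 'a' != 'e' (stop)
LCP = "p" (length 1)


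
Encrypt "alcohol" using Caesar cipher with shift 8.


Word: "alcohol"
Shift: 8
Each letter → (letter + shift) mod 26:
  'a' (0) + 8 = 8 → 'i'
  'l' (11) + 8 = 19 → 't'
  'c' (2) + 8 = 10 → 'k'
  'o' (14) + 8 = 22 → 'w'
  'h' (7) + 8 = 15 → 'p'
  'o' (14) + 8 = 22 → 'w'
  'l' (11) + 8 = 19 → 't'
Result = "itkwpwt"


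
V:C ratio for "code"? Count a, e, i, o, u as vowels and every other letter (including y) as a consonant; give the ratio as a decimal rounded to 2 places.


Word: "code"
Vowels (a,e,i,o,u): 2
Consonants: 2
Ratio = 2/2
= 1.00


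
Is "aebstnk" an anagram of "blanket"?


Word 1: "blanket" → sorted: abeklnt
Word 2: "aebstnk" → sorted: abeknst
Same letters? abeklnt != abeknst
Anagram = No


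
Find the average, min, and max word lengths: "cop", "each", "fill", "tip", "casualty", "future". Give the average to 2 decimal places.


Lengths: "cop"=3, "each"=4, "fill"=4, "tip"=3, "casualty"=8, "future"=6
Sum = 28, Count = 6
Average = 28/6 = 4.67
= avg=4.67, min=3, max=8


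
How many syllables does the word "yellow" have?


Word: "yellow"
Syllable breakdown: yel / low
Counting: 2 parts
= 2 syllables


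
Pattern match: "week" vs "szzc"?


Pattern of "week": [0, 1, 1, 2]
Pattern of "szzc": [0, 1, 1, 2]
Patterns match
Same pattern = Yes


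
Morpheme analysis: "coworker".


Word: "coworker"
Morphemes: co- + work + -er
Each morpheme carries meaning
= 3 morphemes


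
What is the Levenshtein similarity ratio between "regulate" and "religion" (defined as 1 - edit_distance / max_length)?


Word 1: "regulate" (length 8)
Word 2: "religion" (length 8)
One optimal edit sequence:
  1. keep 'r'
  2. keep 'e'
  3. substitute 'g' -> 'l'  (+1)
  4. substitute 'u' -> 'i'  (+1)
  5. substitute 'l' -> 'g'  (+1)
  6. substitute 'a' -> 'i'  (+1)
  7. substitute 't' -> 'o'  (+1)
  8. substitute 'e' -> 'n'  (+1)
Edit distance = 6
Max length = max(8, 8) = 8
Similarity = 1 - 6/8
= 0.2500


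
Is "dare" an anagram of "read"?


Word 1: "read" → sorted: ader
Word 2: "dare" → sorted: ader
Same letters? ader == ader
Anagram = Yes


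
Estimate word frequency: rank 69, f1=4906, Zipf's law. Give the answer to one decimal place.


Zipf's law: f(r) = f(1) / r
f(1) = 4906
f(69) = 4906 / 69
= 71.1 occurrences


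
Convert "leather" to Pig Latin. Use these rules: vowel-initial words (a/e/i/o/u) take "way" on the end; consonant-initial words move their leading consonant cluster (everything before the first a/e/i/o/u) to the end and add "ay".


Word: "leather"
Starts with consonant(s) → move to end, add 'ay'
Consonant cluster: "l"
Pig Latin = "eatherlay"


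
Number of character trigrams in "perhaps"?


Word: "perhaps" (length 7)
Number of 3-grams = length - 3 + 1 = 7 - 3 + 1
= 5


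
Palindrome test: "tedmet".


Word: "tedmet"
Reversed: "temdet"
Forward == Backward? tedmet != temdet
Palindrome = No


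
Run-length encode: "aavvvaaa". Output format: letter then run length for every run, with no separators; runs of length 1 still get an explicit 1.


String: "aavvvaaa"
Scanning for consecutive runs:
  'a' x 2
  'v' x 3
  'a' x 3
RLE = "a2v3a3"


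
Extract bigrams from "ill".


Word: "ill" (length 3)
Number of bigrams = 3 - 2 + 1 = 2
  Position 0: "il"
  Position 1: "ll"
Bigrams = "il", "ll"


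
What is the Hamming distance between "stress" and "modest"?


Comparing character by character (same length = 6):
  Pos 0: 's' vs 'm' !=
  Pos 1: 't' vs 'o' !=
  Pos 2: 'r' vs 'd' !=
  Pos 3: 'e' vs 'e' =
  Pos 4: 's' vs 's' =
  Pos 5: 's' vs 't' !=
Hamming distance = 4


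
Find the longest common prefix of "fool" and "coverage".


Word 1: "fool"
Word 2: "coverage"
Comparing from start:
  Pos 0: 'f' != 'c' (stop)
LCP = "" (length 0)


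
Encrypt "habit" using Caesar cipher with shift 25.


Word: "habit"
Shift: 25
Each letter → (letter + shift) mod 26:
  'h' (7) + 25 = 6 → 'g'
  'a' (0) + 25 = 25 → 'z'
  'b' (1) + 25 = 0 → 'a'
  'i' (8) + 25 = 7 → 'h'
  't' (19) + 25 = 18 → 's'
Result = "gzahs"


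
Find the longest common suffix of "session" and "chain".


Word 1: "session"
Word 2: "chain"
Comparing from end:
  Pos -1: 'n' == 'n'
  Pos -2: 'o' != 'i' (stop)
LCS = "n" (length 1)


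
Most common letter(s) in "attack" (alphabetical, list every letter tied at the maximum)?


Word: "attack"
Letter counts:
  'a': 2
  'c': 1
  'k': 1
  't': 2
Maximum count = 2
Most frequent = 'a', 't' (2 times each)


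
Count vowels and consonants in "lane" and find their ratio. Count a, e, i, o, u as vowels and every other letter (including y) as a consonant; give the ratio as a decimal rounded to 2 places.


Word: "lane"
Vowels (a,e,i,o,u): 2
Consonants: 2
Ratio = 2/2
= 1.00


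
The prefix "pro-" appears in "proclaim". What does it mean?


Prefix: pro-
Example: proclaim (pro- + claim)
Meaning = forward / in favor of


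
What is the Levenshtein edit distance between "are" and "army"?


Word 1: "are" (length 3)
Word 2: "army" (length 4)
One optimal edit sequence (insert/delete/substitute each cost 1):
  1. keep 'a'
  2. keep 'r'
  3. insert 'm'  (+1)
  4. substitute 'e' -> 'y'  (+1)
Total edit operations: 2
Edit distance = 2


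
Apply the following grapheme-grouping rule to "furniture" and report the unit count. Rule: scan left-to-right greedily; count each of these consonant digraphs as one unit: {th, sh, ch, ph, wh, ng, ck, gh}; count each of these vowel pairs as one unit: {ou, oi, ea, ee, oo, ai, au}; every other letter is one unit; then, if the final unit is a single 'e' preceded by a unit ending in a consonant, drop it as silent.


Word: "furniture" (9 letters)
Left-to-right scan:
  1. 'f' (letter)
  2. 'u' (letter)
  3. 'r' (letter)
  4. 'n' (letter)
  5. 'i' (letter)
  6. 't' (letter)
  7. 'u' (letter)
  8. 'r' (letter)
  9. 'e' (letter)
Units from scan: 9
Final unit is 'e' after a consonant -> drop as silent (-1)
Sound units = 8 units


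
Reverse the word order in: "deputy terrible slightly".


Original: "deputy terrible slightly"
Words (1..n): deputy | terrible | slightly
Reversed (n..1): slightly | terrible | deputy
Result = "slightly terrible deputy"


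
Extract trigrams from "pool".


Word: "pool" (length 4)
Number of trigrams = 4 - 3 + 1 = 2
  Position 0: "poo"
  Position 1: "ool"
Trigrams = "poo", "ool"


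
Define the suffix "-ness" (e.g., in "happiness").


Suffix: -ness
Example: happiness = happy + -ness, with a spelling change
Meaning = state of being


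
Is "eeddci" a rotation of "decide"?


Word: "decide", Candidate: "eeddci"
Method: check if candidate is substring of word+word
"decidedecide" contains "eeddci"? No
Is rotation = No


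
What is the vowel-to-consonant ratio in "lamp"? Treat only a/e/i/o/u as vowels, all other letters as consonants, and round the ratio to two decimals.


Word: "lamp"
Vowels (a,e,i,o,u): 1
Consonants: 3
Ratio = 1/3
= 0.33


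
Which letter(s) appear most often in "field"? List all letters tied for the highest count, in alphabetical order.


Word: "field"
Letter counts:
  'd': 1
  'e': 1
  'f': 1
  'i': 1
  'l': 1
Maximum count = 1
Most frequent = 'd', 'e', 'f', 'i', 'l' (1 time each)


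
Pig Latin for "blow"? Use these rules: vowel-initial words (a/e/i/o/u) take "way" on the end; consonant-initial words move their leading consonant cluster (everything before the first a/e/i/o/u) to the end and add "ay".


Word: "blow"
Starts with consonant(s) → move to end, add 'ay'
Consonant cluster: "bl"
Pig Latin = "owblay"


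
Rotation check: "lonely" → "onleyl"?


Word: "lonely", Candidate: "onleyl"
Method: check if candidate is substring of word+word
"lonelylonely" contains "onleyl"? No
Is rotation = No


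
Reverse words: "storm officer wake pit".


Original: "storm officer wake pit"
Words (1..n): storm | officer | wake | pit
Reversed (n..1): pit | wake | officer | storm
Result = "pit wake officer storm"


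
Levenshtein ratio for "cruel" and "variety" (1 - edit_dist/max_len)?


Word 1: "cruel" (length 5)
Word 2: "variety" (length 7)
One optimal edit sequence:
  1. insert 'v'  (+1)
  2. substitute 'c' -> 'a'  (+1)
  3. keep 'r'
  4. substitute 'u' -> 'i'  (+1)
  5. keep 'e'
  6. insert 't'  (+1)
  7. substitute 'l' -> 'y'  (+1)
Edit distance = 5
Max length = max(5, 7) = 7
Similarity = 1 - 5/7
= 0.2857


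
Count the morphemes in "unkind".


Word: "unkind"
Morphemes: un- | kind
Each morpheme carries meaning
= 2 morphemes


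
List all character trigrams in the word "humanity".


Word: "humanity" (length 8)
Number of trigrams = 8 - 3 + 1 = 6
  Position 0: "hum"
  Position 1: "uma"
  Position 2: "man"
  Position 3: "ani"
  Position 4: "nit"
  Position 5: "ity"
Trigrams = "hum", "uma", "man", "ani", "nit", "ity"


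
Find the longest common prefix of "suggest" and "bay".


Word 1: "suggest"
Word 2: "bay"
Comparing from start:
  Pos 0: 's' != 'b' (stop)
LCP = "" (length 0)


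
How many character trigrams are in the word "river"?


Word: "river" (length 5)
Number of 3-grams = length - 3 + 1 = 5 - 3 + 1
= 3


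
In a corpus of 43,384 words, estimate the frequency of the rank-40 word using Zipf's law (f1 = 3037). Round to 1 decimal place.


Zipf's law: f(r) = f(1) / r
f(1) = 3037
f(40) = 3037 / 40
= 75.9 occurrences


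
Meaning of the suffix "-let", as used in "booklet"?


Suffix: -let
As in: booklet -> book + -let
Meaning = small


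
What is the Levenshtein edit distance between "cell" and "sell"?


Word 1: "cell" (length 4)
Word 2: "sell" (length 4)
One optimal edit sequence (insert/delete/substitute each cost 1):
  1. substitute 'c' -> 's'  (+1)
  2. keep 'e'
  3. keep 'l'
  4. keep 'l'
Total edit operations: 1
Edit distance = 1


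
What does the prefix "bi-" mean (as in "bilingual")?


Prefix: bi-
Example: bilingual = bi- + lingual
Meaning = two


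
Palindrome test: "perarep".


Word: "perarep"
Reversed: "perarep"
Forward == Backward? perarep == perarep
Palindrome = Yes


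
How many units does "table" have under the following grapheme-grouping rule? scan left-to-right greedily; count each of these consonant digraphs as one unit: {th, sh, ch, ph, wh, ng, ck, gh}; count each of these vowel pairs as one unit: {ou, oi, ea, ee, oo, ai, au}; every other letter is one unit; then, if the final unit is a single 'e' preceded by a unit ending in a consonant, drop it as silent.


Word: "table" (5 letters)
Left-to-right scan:
  [1] 't' (letter)
  [2] 'a' (letter)
  [3] 'b' (letter)
  [4] 'l' (letter)
  [5] 'e' (letter)
Units from scan: 5
Final unit is 'e' after a consonant -> drop as silent (-1)
Sound units = 4 units


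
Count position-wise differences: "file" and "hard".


Comparing character by character (same length = 4):
  Pos 0: 'f' vs 'h' !=
  Pos 1: 'i' vs 'a' !=
  Pos 2: 'l' vs 'r' !=
  Pos 3: 'e' vs 'd' !=
Hamming distance = 4


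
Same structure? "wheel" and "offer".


Pattern of "wheel": [0, 1, 2, 2, 3]
Pattern of "offer": [0, 1, 1, 2, 3]
Patterns do not match
Same pattern = No


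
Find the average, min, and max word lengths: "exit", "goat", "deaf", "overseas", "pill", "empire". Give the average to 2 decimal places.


Lengths: "exit"=4, "goat"=4, "deaf"=4, "overseas"=8, "pill"=4, "empire"=6
Sum = 30, Count = 6
Average = 30/6 = 5.00
= avg=5.00, min=4, max=8


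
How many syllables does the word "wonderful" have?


Word: "wonderful"
Syllable breakdown: won · der · ful
Counting: 3 parts
= 3 syllables


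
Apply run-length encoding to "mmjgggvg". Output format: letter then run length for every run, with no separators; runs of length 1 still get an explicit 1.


String: "mmjgggvg"
Scanning for consecutive runs:
  'm' x 2
  'j' x 1
  'g' x 3
  'v' x 1
  'g' x 1
RLE = "m2j1g3v1g1"


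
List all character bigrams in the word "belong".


Word: "belong" (length 6)
Number of bigrams = 6 - 2 + 1 = 5
  Position 0: "be"
  Position 1: "el"
  Position 2: "lo"
  Position 3: "on"
  Position 4: "ng"
Bigrams = "be", "el", "lo", "on", "ng"


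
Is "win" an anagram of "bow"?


Word 1: "bow" → sorted: bow
Word 2: "win" → sorted: inw
Same letters? bow != inw
Anagram = No


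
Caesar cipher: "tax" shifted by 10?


Word: "tax"
Shift: 10
Each letter → (letter + shift) mod 26:
  't' (19) + 10 = 3 → 'd'
  'a' (0) + 10 = 10 → 'k'
  'x' (23) + 10 = 7 → 'h'
Result = "dkh"


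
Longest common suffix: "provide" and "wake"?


Word 1: "provide"
Word 2: "wake"
Comparing from end:
  Pos -1: 'e' == 'e'
  Pos -2: 'd' != 'k' (stop)
LCS = "e" (length 1)


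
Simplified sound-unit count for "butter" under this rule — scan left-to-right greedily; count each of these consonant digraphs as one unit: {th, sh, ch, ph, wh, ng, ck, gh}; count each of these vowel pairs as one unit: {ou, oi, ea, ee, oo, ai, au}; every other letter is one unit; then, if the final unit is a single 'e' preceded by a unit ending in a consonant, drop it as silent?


Word: "butter" (6 letters)
Left-to-right scan:
  [1] 'b' (letter)
  [2] 'u' (letter)
  [3] 't' (letter)
  [4] 't' (letter)
  [5] 'e' (letter)
  [6] 'r' (letter)
Units from scan: 6
Sound units = 6 units


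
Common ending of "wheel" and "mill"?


Word 1: "wheel"
Word 2: "mill"
Comparing from end:
  Pos -1: 'l' == 'l'
  Pos -2: 'e' != 'l' (stop)
LCS = "l" (length 1)


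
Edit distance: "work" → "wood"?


Word 1: "work" (length 4)
Word 2: "wood" (length 4)
One optimal edit sequence (insert/delete/substitute each cost 1):
  1. keep 'w'
  2. keep 'o'
  3. substitute 'r' -> 'o'  (+1)
  4. substitute 'k' -> 'd'  (+1)
Total edit operations: 2
Edit distance = 2


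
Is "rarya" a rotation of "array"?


Word: "array", Candidate: "rarya"
Method: check if candidate is substring of word+word
"arrayarray" contains "rarya"? No
Is rotation = No


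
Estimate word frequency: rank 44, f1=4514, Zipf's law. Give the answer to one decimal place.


Zipf's law: f(r) = f(1) / r
f(1) = 4514
f(44) = 4514 / 44
= 102.6 occurrences


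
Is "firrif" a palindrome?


Word: "firrif"
Reversed: "firrif"
Forward == Backward? firrif == firrif
Palindrome = Yes


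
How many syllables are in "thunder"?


Word: "thunder"
Syllable breakdown: thun | der
Counting: 2 parts
= 2 syllables


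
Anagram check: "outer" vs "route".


Word 1: "outer" → sorted: eortu
Word 2: "route" → sorted: eortu
Same letters? eortu == eortu
Anagram = Yes


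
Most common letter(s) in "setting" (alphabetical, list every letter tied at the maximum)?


Word: "setting"
Letter counts:
  'e': 1
  'g': 1
  'i': 1
  'n': 1
  's': 1
  't': 2
Maximum count = 2
Most frequent = 't' (2 times each)


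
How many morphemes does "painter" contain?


Word: "painter"
Morphemes: paint + -er
Each morpheme carries meaning
= 2 morphemes


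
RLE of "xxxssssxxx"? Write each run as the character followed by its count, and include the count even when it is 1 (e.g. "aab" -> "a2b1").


String: "xxxssssxxx"
Scanning for consecutive runs:
  'x' x 3
  's' x 4
  'x' x 3
RLE = "x3s4x3"


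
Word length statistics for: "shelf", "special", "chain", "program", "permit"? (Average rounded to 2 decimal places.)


Lengths: "shelf"=5, "special"=7, "chain"=5, "program"=7, "permit"=6
Sum = 30, Count = 5
Average = 30/5 = 6.00
= avg=6.00, min=5, max=7


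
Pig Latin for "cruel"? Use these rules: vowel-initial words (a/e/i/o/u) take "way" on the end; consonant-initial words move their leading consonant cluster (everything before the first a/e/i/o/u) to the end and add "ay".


Word: "cruel"
Starts with consonant(s) → move to end, add 'ay'
Consonant cluster: "cr"
Pig Latin = "uelcray"


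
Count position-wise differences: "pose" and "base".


Comparing character by character (same length = 4):
  Pos 0: 'p' vs 'b' !=
  Pos 1: 'o' vs 'a' !=
  Pos 2: 's' vs 's' =
  Pos 3: 'e' vs 'e' =
Hamming distance = 2


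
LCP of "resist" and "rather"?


Word 1: "resist"
Word 2: "rather"
Comparing from start:
  Pos 0: 'r' == 'r'
  Pos 1: 'e' != 'a' (stop)
LCP = "r" (length 1)


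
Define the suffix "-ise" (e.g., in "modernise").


Suffix: -ise
As in: modernise -> modern + -ise
Meaning = to make


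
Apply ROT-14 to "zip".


Word: "zip"
Shift: 14
Each letter → (letter + shift) mod 26:
  'z' (25) + 14 = 13 → 'n'
  'i' (8) + 14 = 22 → 'w'
  'p' (15) + 14 = 3 → 'd'
Result = "nwd"


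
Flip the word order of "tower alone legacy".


Original: "tower alone legacy"
Words (1..n): tower | alone | legacy
Reversed (n..1): legacy | alone | tower
Result = "legacy alone tower"


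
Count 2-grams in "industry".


Word: "industry" (length 8)
Number of 2-grams = length - 2 + 1 = 8 - 2 + 1
= 7


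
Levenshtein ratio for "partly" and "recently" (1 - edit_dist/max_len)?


Word 1: "partly" (length 6)
Word 2: "recently" (length 8)
One optimal edit sequence:
  1. insert 'r'  (+1)
  2. insert 'e'  (+1)
  3. substitute 'p' -> 'c'  (+1)
  4. substitute 'a' -> 'e'  (+1)
  5. substitute 'r' -> 'n'  (+1)
  6. keep 't'
  7. keep 'l'
  8. keep 'y'
Edit distance = 5
Max length = max(6, 8) = 8
Similarity = 1 - 5/8
= 0.3750


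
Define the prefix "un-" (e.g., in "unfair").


Prefix: un-
Example: unfair = un- + fair
Meaning = not / reverse


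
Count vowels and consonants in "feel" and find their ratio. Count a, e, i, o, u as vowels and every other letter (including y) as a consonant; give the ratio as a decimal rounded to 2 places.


Word: "feel"
Vowels (a,e,i,o,u): 2
Consonants: 2
Ratio = 2/2
= 1.00


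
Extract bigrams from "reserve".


Word: "reserve" (length 7)
Number of bigrams = 7 - 2 + 1 = 6
  Position 0: "re"
  Position 1: "es"
  Position 2: "se"
  Position 3: "er"
  Position 4: "rv"
  Position 5: "ve"
Bigrams = "re", "es", "se", "er", "rv", "ve"


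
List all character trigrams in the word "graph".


Word: "graph" (length 5)
Number of trigrams = 5 - 3 + 1 = 3
  Position 0: "gra"
  Position 1: "rap"
  Position 2: "aph"
Trigrams = "gra", "rap", "aph"


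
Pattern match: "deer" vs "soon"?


Pattern of "deer": [0, 1, 1, 2]
Pattern of "soon": [0, 1, 1, 2]
Patterns match
Same pattern = Yes


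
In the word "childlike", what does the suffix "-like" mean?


Suffix: -like
As in: childlike -> child + -like
Meaning = resembling


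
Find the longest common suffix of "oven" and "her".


Word 1: "oven"
Word 2: "her"
Comparing from end:
  Pos -1: 'n' != 'r' (stop)
LCS = "" (length 0)


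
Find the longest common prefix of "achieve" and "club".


Word 1: "achieve"
Word 2: "club"
Comparing from start:
  Pos 0: 'a' != 'c' (stop)
LCP = "" (length 0)


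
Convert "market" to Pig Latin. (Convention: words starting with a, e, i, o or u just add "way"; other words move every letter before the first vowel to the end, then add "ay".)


Word: "market"
Starts with consonant(s) → move to end, add 'ay'
Consonant cluster: "m"
Pig Latin = "arketmay"


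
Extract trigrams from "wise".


Word: "wise" (length 4)
Number of trigrams = 4 - 3 + 1 = 2
  Position 0: "wis"
  Position 1: "ise"
Trigrams = "wis", "ise"


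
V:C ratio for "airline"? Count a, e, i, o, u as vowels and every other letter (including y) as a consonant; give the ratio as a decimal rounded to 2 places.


Word: "airline"
Vowels (a,e,i,o,u): 4
Consonants: 3
Ratio = 4/3
= 1.33


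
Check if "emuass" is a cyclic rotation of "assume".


Word: "assume", Candidate: "emuass"
Method: check if candidate is substring of word+word
"assumeassume" contains "emuass"? No
Is rotation = No


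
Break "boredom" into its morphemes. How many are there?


Word: "boredom"
Morphemes: bore + -dom
Each morpheme carries meaning
= 2 morphemes


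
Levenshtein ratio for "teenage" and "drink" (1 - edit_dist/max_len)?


Word 1: "teenage" (length 7)
Word 2: "drink" (length 5)
One optimal edit sequence:
  1. substitute 't' -> 'd'  (+1)
  2. substitute 'e' -> 'r'  (+1)
  3. substitute 'e' -> 'i'  (+1)
  4. keep 'n'
  5. delete 'a'  (+1)
  6. delete 'g'  (+1)
  7. substitute 'e' -> 'k'  (+1)
Edit distance = 6
Max length = max(7, 5) = 7
Similarity = 1 - 6/7
= 0.1429


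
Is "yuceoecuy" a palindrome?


Word: "yuceoecuy"
Reversed: "yuceoecuy"
Forward == Backward? yuceoecuy == yuceoecuy
Palindrome = Yes


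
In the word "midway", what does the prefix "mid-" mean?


Prefix: mid-
As in: midway -> mid- + way
Meaning = middle


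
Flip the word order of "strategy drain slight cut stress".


Original: "strategy drain slight cut stress"
Words (1..n): strategy | drain | slight | cut | stress
Reversed (n..1): stress | cut | slight | drain | strategy
Result = "stress cut slight drain strategy"


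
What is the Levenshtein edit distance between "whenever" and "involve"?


Word 1: "whenever" (length 8)
Word 2: "involve" (length 7)
One optimal edit sequence (insert/delete/substitute each cost 1):
  1. substitute 'w' -> 'i'  (+1)
  2. substitute 'h' -> 'n'  (+1)
  3. substitute 'e' -> 'v'  (+1)
  4. substitute 'n' -> 'o'  (+1)
  5. substitute 'e' -> 'l'  (+1)
  6. keep 'v'
  7. keep 'e'
  8. delete 'r'  (+1)
Total edit operations: 6
Edit distance = 6


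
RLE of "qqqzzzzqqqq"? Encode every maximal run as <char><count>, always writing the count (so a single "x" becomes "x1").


String: "qqqzzzzqqqq"
Scanning for consecutive runs:
  'q' x 3
  'z' x 4
  'q' x 4
RLE = "q3z4q4"


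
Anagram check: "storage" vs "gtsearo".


Word 1: "storage" → sorted: aegorst
Word 2: "gtsearo" → sorted: aegorst
Same letters? aegorst == aegorst
Anagram = Yes


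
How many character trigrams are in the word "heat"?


Word: "heat" (length 4)
Number of 3-grams = length - 3 + 1 = 4 - 3 + 1
= 2


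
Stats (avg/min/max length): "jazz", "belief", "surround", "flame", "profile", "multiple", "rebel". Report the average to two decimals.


Lengths: "jazz"=4, "belief"=6, "surround"=8, "flame"=5, "profile"=7, "multiple"=8, "rebel"=5
Sum = 43, Count = 7
Average = 43/7 = 6.14
= avg=6.14, min=4, max=8


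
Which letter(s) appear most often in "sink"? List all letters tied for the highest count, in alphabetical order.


Word: "sink"
Letter counts:
  'i': 1
  'k': 1
  'n': 1
  's': 1
Maximum count = 1
Most frequent = 'i', 'k', 'n', 's' (1 time each)


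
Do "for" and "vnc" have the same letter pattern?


Pattern of "for": [0, 1, 2]
Pattern of "vnc": [0, 1, 2]
Patterns match
Same pattern = Yes


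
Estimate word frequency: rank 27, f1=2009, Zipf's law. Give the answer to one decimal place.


Zipf's law: f(r) = f(1) / r
f(1) = 2009
f(27) = 2009 / 27
= 74.4 occurrences


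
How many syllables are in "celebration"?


Word: "celebration"
Syllable breakdown: cel · e · bra · tion
Counting: 4 parts
= 4 syllables


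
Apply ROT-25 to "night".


Word: "night"
Shift: 25
Each letter → (letter + shift) mod 26:
  'n' (13) + 25 = 12 → 'm'
  'i' (8) + 25 = 7 → 'h'
  'g' (6) + 25 = 5 → 'f'
  'h' (7) + 25 = 6 → 'g'
  't' (19) + 25 = 18 → 's'
Result = "mhfgs"


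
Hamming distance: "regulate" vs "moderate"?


Comparing character by character (same length = 8):
  Pos 0: 'r' vs 'm' !=
  Pos 1: 'e' vs 'o' !=
  Pos 2: 'g' vs 'd' !=
  Pos 3: 'u' vs 'e' !=
  Pos 4: 'l' vs 'r' !=
  Pos 5: 'a' vs 'a' =
  Pos 6: 't' vs 't' =
  Pos 7: 'e' vs 'e' =
Hamming distance = 5


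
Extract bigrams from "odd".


Word: "odd" (length 3)
Number of bigrams = 3 - 2 + 1 = 2
  Position 0: "od"
  Position 1: "dd"
Bigrams = "od", "dd"


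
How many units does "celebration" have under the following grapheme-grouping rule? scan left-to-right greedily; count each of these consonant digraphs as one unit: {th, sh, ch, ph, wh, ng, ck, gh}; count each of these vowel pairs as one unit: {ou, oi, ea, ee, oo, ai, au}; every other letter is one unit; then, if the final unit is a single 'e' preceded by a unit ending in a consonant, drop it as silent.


Word: "celebration" (11 letters)
Left-to-right scan:
  (1) 'c' (letter)
  (2) 'e' (letter)
  (3) 'l' (letter)
  (4) 'e' (letter)
  (5) 'b' (letter)
  (6) 'r' (letter)
  (7) 'a' (letter)
  (8) 't' (letter)
  (9) 'i' (letter)
  (10) 'o' (letter)
  (11) 'n' (letter)
Units from scan: 11
Sound units = 11 units


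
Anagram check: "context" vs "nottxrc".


Word 1: "context" → sorted: cenottx
Word 2: "nottxrc" → sorted: cnorttx
Same letters? cenottx != cnorttx
Anagram = No


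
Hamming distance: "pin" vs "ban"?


Comparing character by character (same length = 3):
  Pos 0: 'p' vs 'b' !=
  Pos 1: 'i' vs 'a' !=
  Pos 2: 'n' vs 'n' =
Hamming distance = 2


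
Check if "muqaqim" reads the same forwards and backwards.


Word: "muqaqim"
Reversed: "miqaqum"
Forward == Backward? muqaqim != miqaqum
Palindrome = No


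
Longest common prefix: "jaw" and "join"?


Word 1: "jaw"
Word 2: "join"
Comparing from start:
  Pos 0: 'j' == 'j'
  Pos 1: 'a' != 'o' (stop)
LCP = "j" (length 1)


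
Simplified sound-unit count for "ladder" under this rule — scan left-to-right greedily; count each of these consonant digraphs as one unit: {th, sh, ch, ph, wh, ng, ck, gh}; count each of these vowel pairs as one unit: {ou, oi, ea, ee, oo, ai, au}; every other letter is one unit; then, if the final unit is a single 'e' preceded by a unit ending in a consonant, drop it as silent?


Word: "ladder" (6 letters)
Left-to-right scan:
  (1) 'l' (letter)
  (2) 'a' (letter)
  (3) 'd' (letter)
  (4) 'd' (letter)
  (5) 'e' (letter)
  (6) 'r' (letter)
Units from scan: 6
Sound units = 6 units


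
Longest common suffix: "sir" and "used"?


Word 1: "sir"
Word 2: "used"
Comparing from end:
  Pos -1: 'r' != 'd' (stop)
LCS = "" (length 0)


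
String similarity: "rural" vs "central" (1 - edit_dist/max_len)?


Word 1: "rural" (length 5)
Word 2: "central" (length 7)
One optimal edit sequence:
  1. insert 'c'  (+1)
  2. insert 'e'  (+1)
  3. substitute 'r' -> 'n'  (+1)
  4. substitute 'u' -> 't'  (+1)
  5. keep 'r'
  6. keep 'a'
  7. keep 'l'
Edit distance = 4
Max length = max(5, 7) = 7
Similarity = 1 - 4/7
= 0.4286


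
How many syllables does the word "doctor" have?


Word: "doctor"
Syllable breakdown: doc · tor
Counting: 2 parts
= 2 syllables


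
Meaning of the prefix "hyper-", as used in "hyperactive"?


Prefix: hyper-
Example: hyperactive = hyper- + active
Meaning = over / excessive


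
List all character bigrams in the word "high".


Word: "high" (length 4)
Number of bigrams = 4 - 2 + 1 = 3
  Position 0: "hi"
  Position 1: "ig"
  Position 2: "gh"
Bigrams = "hi", "ig", "gh"


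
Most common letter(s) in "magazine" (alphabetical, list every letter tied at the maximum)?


Word: "magazine"
Letter counts:
  'a': 2
  'e': 1
  'g': 1
  'i': 1
  'm': 1
  'n': 1
  'z': 1
Maximum count = 2
Most frequent = 'a' (2 times each)


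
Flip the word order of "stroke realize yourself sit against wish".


Original: "stroke realize yourself sit against wish"
Words (1..n): stroke | realize | yourself | sit | against | wish
Reversed (n..1): wish | against | sit | yourself | realize | stroke
Result = "wish against sit yourself realize stroke"


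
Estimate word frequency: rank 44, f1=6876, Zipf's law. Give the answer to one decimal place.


Zipf's law: f(r) = f(1) / r
f(1) = 6876
f(44) = 6876 / 44
= 156.3 occurrences


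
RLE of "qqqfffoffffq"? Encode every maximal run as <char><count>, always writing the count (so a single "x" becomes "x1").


String: "qqqfffoffffq"
Scanning for consecutive runs:
  'q' x 3
  'f' x 3
  'o' x 1
  'f' x 4
  'q' x 1
RLE = "q3f3o1f4q1"


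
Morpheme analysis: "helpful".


Word: "helpful"
Morphemes: help + -ful
Each morpheme carries meaning
= 2 morphemes


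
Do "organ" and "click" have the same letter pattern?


Pattern of "organ": [0, 1, 2, 3, 4]
Pattern of "click": [0, 1, 2, 0, 3]
Patterns do not match
Same pattern = No


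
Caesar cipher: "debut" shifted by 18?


Word: "debut"
Shift: 18
Each letter → (letter + shift) mod 26:
  'd' (3) + 18 = 21 → 'v'
  'e' (4) + 18 = 22 → 'w'
  'b' (1) + 18 = 19 → 't'
  'u' (20) + 18 = 12 → 'm'
  't' (19) + 18 = 11 → 'l'
Result = "vwtml"


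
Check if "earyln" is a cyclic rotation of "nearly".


Word: "nearly", Candidate: "earyln"
Method: check if candidate is substring of word+word
"nearlynearly" contains "earyln"? No
Is rotation = No


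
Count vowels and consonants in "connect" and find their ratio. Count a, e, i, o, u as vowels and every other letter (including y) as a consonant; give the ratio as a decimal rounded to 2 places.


Word: "connect"
Vowels (a,e,i,o,u): 2
Consonants: 5
Ratio = 2/5
= 0.40


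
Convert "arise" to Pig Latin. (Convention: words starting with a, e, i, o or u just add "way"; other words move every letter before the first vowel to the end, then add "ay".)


Word: "arise"
Starts with vowel → add 'way'
Pig Latin = "ariseway"


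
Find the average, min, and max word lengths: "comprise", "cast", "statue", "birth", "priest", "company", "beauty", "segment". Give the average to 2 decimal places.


Lengths: "comprise"=8, "cast"=4, "statue"=6, "birth"=5, "priest"=6, "company"=7, "beauty"=6, "segment"=7
Sum = 49, Count = 8
Average = 49/8 = 6.13
= avg=6.13, min=4, max=8


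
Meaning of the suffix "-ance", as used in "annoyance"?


Suffix: -ance
Example: annoyance = annoy + -ance
Meaning = state of


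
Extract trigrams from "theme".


Word: "theme" (length 5)
Number of trigrams = 5 - 3 + 1 = 3
  Position 0: "the"
  Position 1: "hem"
  Position 2: "eme"
Trigrams = "the", "hem", "eme"


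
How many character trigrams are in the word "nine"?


Word: "nine" (length 4)
Number of 3-grams = length - 3 + 1 = 4 - 3 + 1
= 2


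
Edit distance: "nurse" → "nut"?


Word 1: "nurse" (length 5)
Word 2: "nut" (length 3)
One optimal edit sequence (insert/delete/substitute each cost 1):
  1. keep 'n'
  2. keep 'u'
  3. delete 'r'  (+1)
  4. delete 's'  (+1)
  5. substitute 'e' -> 't'  (+1)
Total edit operations: 3
Edit distance = 3


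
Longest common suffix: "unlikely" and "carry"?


Word 1: "unlikely"
Word 2: "carry"
Comparing from end:
  Pos -1: 'y' == 'y'
  Pos -2: 'l' != 'r' (stop)
LCS = "y" (length 1)


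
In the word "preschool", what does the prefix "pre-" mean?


Prefix: pre-
Example: preschool (pre- + school)
Meaning = before


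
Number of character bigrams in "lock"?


Word: "lock" (length 4)
Number of 2-grams = length - 2 + 1 = 4 - 2 + 1
= 3


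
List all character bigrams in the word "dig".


Word: "dig" (length 3)
Number of bigrams = 3 - 2 + 1 = 2
  Position 0: "di"
  Position 1: "ig"
Bigrams = "di", "ig"


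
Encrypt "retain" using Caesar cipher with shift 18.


Word: "retain"
Shift: 18
Each letter → (letter + shift) mod 26:
  'r' (17) + 18 = 9 → 'j'
  'e' (4) + 18 = 22 → 'w'
  't' (19) + 18 = 11 → 'l'
  'a' (0) + 18 = 18 → 's'
  'i' (8) + 18 = 0 → 'a'
  'n' (13) + 18 = 5 → 'f'
Result = "jwlsaf"


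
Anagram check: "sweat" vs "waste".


Word 1: "sweat" → sorted: aestw
Word 2: "waste" → sorted: aestw
Same letters? aestw == aestw
Anagram = Yes


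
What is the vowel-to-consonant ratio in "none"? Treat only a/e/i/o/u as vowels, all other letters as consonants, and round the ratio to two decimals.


Word: "none"
Vowels (a,e,i,o,u): 2
Consonants: 2
Ratio = 2/2
= 1.00


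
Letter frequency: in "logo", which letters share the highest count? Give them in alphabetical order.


Word: "logo"
Letter counts:
  'g': 1
  'l': 1
  'o': 2
Maximum count = 2
Most frequent = 'o' (2 times each)


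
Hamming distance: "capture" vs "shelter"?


Comparing character by character (same length = 7):
  Pos 0: 'c' vs 's' !=
  Pos 1: 'a' vs 'h' !=
  Pos 2: 'p' vs 'e' !=
  Pos 3: 't' vs 'l' !=
  Pos 4: 'u' vs 't' !=
  Pos 5: 'r' vs 'e' !=
  Pos 6: 'e' vs 'r' !=
Hamming distance = 7


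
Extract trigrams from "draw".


Word: "draw" (length 4)
Number of trigrams = 4 - 3 + 1 = 2
  Position 0: "dra"
  Position 1: "raw"
Trigrams = "dra", "raw"


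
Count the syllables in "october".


Word: "october"
Syllable breakdown: oc-to-ber
Counting: 3 parts
= 3 syllables


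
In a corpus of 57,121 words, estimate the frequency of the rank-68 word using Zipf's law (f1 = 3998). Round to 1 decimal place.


Zipf's law: f(r) = f(1) / r
f(1) = 3998
f(68) = 3998 / 68
= 58.8 occurrences


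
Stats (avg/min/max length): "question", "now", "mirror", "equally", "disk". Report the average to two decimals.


Lengths: "question"=8, "now"=3, "mirror"=6, "equally"=7, "disk"=4
Sum = 28, Count = 5
Average = 28/5 = 5.60
= avg=5.60, min=3, max=8


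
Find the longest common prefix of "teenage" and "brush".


Word 1: "teenage"
Word 2: "brush"
Comparing from start:
  Pos 0: 't' != 'b' (stop)
LCP = "" (length 0)


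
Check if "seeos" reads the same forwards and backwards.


Word: "seeos"
Reversed: "soees"
Forward == Backward? seeos != soees
Palindrome = No


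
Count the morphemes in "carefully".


Word: "carefully"
Morphemes: care | -ful | -ly
Each morpheme carries meaning
= 3 morphemes


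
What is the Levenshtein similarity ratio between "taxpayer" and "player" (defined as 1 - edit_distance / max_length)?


Word 1: "taxpayer" (length 8)
Word 2: "player" (length 6)
One optimal edit sequence:
  1. delete 't'  (+1)
  2. delete 'a'  (+1)
  3. substitute 'x' -> 'p'  (+1)
  4. substitute 'p' -> 'l'  (+1)
  5. keep 'a'
  6. keep 'y'
  7. keep 'e'
  8. keep 'r'
Edit distance = 4
Max length = max(8, 6) = 8
Similarity = 1 - 4/8
= 0.5000


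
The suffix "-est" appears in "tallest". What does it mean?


Suffix: -est
As in: tallest -> tall + -est
Meaning = most


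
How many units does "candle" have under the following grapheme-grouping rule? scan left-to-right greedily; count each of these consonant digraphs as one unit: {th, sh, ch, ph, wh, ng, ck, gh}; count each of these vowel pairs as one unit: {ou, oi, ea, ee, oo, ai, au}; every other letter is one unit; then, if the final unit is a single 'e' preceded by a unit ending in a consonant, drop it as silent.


Word: "candle" (6 letters)
Left-to-right scan:
  (1) 'c' (letter)
  (2) 'a' (letter)
  (3) 'n' (letter)
  (4) 'd' (letter)
  (5) 'l' (letter)
  (6) 'e' (letter)
Units from scan: 6
Final unit is 'e' after a consonant -> drop as silent (-1)
Sound units = 5 units


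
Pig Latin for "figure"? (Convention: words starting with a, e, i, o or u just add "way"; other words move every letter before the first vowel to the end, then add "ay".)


Word: "figure"
Starts with consonant(s) → move to end, add 'ay'
Consonant cluster: "f"
Pig Latin = "igurefay"


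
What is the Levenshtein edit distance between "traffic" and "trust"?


Word 1: "traffic" (length 7)
Word 2: "trust" (length 5)
One optimal edit sequence (insert/delete/substitute each cost 1):
  1. keep 't'
  2. keep 'r'
  3. delete 'a'  (+1)
  4. delete 'f'  (+1)
  5. substitute 'f' -> 'u'  (+1)
  6. substitute 'i' -> 's'  (+1)
  7. substitute 'c' -> 't'  (+1)
Total edit operations: 5
Edit distance = 5


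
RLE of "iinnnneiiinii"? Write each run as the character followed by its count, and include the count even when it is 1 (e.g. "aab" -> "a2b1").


String: "iinnnneiiinii"
Scanning for consecutive runs:
  'i' x 2
  'n' x 4
  'e' x 1
  'i' x 3
  'n' x 1
  'i' x 2
RLE = "i2n4e1i3n1i2"
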